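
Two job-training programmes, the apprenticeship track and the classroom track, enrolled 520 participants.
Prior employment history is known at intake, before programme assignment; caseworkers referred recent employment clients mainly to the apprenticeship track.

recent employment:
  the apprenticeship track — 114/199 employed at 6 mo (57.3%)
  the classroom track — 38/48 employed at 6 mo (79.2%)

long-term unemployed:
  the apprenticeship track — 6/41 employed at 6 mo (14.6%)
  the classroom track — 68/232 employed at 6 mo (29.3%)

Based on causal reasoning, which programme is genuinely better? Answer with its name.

the classroom track

the classroom track is higher inside every prior employment history stratum but the apprenticeship track is higher in aggregate. Whether to stratify depends on how prior employment history relates to the programme.
Prior employment history differs across programmes for reasons unrelated to any effect of the programme itself, and it separately predicts the outcome — a classic confounder. We must compare within prior employment history levels.
Within each level — recent employment: 57.3% vs 79.2%; long-term unemployed: 14.6% vs 29.3% — the classroom track is higher every time.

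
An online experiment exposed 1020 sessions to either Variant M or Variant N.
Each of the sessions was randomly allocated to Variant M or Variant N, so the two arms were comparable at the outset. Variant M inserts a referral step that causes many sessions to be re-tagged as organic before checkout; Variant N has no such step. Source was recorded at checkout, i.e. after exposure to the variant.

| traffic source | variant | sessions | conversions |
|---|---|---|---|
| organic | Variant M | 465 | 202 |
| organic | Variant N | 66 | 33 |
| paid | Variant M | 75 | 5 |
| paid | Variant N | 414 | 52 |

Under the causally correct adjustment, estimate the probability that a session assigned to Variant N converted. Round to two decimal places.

Traffic source is recorded after the variant and is itself shifted by it — it sits on the causal path from variant to outcome. Conditioning on a mediator would strip out part of the effect we want; the pooled comparison gives the total causal effect.
So P(outcome | do(Variant N)) is just the pooled rate for Variant N: 85/480 = 0.177.

0.18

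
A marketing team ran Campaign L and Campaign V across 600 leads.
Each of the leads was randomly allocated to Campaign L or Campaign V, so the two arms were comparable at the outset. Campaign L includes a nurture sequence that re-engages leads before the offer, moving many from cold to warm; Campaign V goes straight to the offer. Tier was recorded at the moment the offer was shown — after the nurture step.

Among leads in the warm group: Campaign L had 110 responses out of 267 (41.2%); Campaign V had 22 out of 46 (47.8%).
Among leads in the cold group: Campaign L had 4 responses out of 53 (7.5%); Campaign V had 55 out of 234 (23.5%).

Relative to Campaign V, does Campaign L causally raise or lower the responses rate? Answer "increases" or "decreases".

The stratified and pooled comparisons disagree (Campaign V wins within each engagement tier; Campaign L wins overall), so the answer turns on the causal role of engagement tier.
Engagement tier is downstream of the campaign. One should not condition on a consequence of treatment, so the overall rates are the right comparison.
Pooled: Campaign L 35.6% vs Campaign V 27.5%; Campaign L is higher overall.

increases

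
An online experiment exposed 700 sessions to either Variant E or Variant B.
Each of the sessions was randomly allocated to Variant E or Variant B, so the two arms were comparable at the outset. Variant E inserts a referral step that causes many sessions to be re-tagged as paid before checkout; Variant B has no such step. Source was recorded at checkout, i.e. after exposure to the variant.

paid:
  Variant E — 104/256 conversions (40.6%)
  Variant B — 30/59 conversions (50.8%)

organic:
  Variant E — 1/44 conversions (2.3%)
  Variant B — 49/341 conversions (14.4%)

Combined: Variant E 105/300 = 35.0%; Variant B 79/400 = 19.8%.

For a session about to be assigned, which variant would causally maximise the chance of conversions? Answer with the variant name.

Traffic source is downstream of the variant. One should not condition on a consequence of treatment, so the overall rates are the right comparison.
Pooled: Variant E 35.0% vs Variant B 19.8%; Variant E is higher overall.

Variant E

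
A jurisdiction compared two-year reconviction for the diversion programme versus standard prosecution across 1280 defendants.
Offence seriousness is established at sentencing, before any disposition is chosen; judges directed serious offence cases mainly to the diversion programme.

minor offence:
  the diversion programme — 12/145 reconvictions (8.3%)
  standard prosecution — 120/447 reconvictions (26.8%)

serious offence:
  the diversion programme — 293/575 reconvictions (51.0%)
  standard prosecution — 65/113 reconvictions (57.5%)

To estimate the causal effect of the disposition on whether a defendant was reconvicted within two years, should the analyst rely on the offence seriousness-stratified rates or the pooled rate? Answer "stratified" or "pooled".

stratified

Since offence seriousness is a pre-existing factor (not a product of the disposition) and it affects the outcome on its own, it is a confounder. The stratified rates, not the pooled rate, identify the causal effect.
Within each level — minor offence: 8.3% vs 26.8%; serious offence: 51.0% vs 57.5% — the diversion programme is lower every time.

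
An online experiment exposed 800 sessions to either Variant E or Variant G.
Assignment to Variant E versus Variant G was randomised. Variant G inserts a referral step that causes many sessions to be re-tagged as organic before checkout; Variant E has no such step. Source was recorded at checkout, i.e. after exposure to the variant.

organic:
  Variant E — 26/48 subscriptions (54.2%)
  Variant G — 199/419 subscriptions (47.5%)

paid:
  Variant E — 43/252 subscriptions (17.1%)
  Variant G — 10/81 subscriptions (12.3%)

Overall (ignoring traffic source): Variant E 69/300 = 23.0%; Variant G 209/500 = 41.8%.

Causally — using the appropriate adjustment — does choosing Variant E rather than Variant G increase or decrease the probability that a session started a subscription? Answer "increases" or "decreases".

decreases

Within every traffic source level Variant E has the higher rate, yet pooled Variant G does — Simpson's reversal.
The distribution of traffic source is itself part of what the variant does — it is an intermediate outcome. Holding it fixed would remove that part of the effect; the total effect is the pooled difference.
Pooled: Variant E 23.0% vs Variant G 41.8%; Variant G is higher overall.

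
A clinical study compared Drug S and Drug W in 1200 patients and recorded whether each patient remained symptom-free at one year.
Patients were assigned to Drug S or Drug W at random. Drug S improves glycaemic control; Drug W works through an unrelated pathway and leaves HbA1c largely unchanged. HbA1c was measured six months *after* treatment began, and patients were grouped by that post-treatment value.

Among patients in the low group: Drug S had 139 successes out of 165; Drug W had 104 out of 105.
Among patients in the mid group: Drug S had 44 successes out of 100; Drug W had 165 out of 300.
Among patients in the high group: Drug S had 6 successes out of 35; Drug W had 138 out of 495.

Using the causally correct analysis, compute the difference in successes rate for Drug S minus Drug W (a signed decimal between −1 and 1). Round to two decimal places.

The distribution of HbA1c is itself part of what the drug does — it is an intermediate outcome. Holding it fixed would remove that part of the effect; the total effect is the pooled difference.
The causal difference is the pooled difference: 0.630 − 0.452 = +0.178.

+0.18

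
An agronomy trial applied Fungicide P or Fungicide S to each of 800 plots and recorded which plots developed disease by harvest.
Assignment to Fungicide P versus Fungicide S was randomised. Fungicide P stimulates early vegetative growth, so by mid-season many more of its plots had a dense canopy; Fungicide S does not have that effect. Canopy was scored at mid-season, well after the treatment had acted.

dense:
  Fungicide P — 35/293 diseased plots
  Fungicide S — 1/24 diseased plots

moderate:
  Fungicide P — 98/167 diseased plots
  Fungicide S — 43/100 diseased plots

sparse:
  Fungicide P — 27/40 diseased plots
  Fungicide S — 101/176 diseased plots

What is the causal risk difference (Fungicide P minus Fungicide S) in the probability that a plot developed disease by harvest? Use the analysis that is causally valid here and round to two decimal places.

-0.16

Fungicide S is lower inside every mid-season canopy stratum but Fungicide P is lower in aggregate. Whether to stratify depends on how mid-season canopy relates to the fungicide.
Because the fungicide influences mid-season canopy, mid-season canopy is a post-treatment mediator, not a confounder. Stratifying on it would bias the estimate; the causal effect is the crude pooled difference.
The causal difference is the pooled difference: 0.320 − 0.483 = -0.163.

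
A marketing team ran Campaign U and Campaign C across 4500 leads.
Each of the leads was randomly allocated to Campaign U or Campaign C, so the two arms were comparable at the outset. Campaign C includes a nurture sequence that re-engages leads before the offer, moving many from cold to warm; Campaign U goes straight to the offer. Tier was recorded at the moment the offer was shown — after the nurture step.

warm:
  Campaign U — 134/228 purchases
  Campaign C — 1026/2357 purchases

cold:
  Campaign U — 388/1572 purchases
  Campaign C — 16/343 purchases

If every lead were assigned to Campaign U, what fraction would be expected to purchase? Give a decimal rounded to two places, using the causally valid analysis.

0.29

The engagement tier-specific comparison favours Campaign U throughout, but the pooled figures favour Campaign C. The question is whether to condition on engagement tier.
Stratifying would compare campaigns among leads the campaigns themselves sorted into engagement tier groups — a form of selection on an intermediate. The unconditioned pooled rates give the total causal effect.
So P(outcome | do(Campaign U)) is just the pooled rate for Campaign U: 522/1800 = 0.290.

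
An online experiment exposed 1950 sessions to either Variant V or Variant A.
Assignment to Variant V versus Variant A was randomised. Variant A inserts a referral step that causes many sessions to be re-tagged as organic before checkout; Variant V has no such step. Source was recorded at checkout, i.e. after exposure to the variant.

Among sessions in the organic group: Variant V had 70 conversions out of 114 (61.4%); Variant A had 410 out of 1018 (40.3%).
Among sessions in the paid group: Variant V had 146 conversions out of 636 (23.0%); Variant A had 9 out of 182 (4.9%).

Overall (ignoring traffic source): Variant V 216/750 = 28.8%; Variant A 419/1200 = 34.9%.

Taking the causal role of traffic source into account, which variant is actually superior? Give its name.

Variant A

Traffic source here is a post-treatment variable shaped by the variant; conditioning on it would introduce bias rather than remove it. The overall comparison is the causal one.
Pooled: Variant V 28.8% vs Variant A 34.9%; Variant A is higher overall.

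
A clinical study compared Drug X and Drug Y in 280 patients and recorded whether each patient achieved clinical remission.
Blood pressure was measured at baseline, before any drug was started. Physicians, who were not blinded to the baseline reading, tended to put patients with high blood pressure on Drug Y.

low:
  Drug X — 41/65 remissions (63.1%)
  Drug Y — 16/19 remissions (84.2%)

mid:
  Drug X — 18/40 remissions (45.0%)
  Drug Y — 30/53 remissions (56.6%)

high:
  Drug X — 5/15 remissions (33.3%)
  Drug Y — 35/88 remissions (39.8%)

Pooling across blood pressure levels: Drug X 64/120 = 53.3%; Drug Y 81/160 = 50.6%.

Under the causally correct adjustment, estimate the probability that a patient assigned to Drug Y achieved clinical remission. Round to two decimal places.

0.59

Drug Y is higher inside every blood pressure stratum but Drug X is higher in aggregate. Whether to stratify depends on how blood pressure relates to the drug.
The imbalance in blood pressure arose from how patients were allocated, not from anything the drug did; and blood pressure independently affects the outcome. The pooled gap is confounded — condition on blood pressure.
Standardising Drug Y to the population blood pressure mix: 0.300·16/19 + 0.332·30/53 + 0.368·35/88 = 0.587.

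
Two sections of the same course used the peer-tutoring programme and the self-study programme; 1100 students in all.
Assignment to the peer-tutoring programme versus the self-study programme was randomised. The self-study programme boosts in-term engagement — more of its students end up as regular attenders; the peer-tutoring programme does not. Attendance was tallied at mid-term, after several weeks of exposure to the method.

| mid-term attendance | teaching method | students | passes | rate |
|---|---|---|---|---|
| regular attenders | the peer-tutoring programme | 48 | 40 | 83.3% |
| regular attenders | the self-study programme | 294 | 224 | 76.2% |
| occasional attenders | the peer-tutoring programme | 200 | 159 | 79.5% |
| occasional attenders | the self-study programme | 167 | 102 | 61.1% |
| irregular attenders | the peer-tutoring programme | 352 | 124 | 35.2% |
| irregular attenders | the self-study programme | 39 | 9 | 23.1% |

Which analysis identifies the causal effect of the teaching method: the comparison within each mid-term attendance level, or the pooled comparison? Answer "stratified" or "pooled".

pooled

the peer-tutoring programme is higher inside every mid-term attendance stratum but the self-study programme is higher in aggregate. Whether to stratify depends on how mid-term attendance relates to the teaching method.
Mid-term attendance lies on the pathway teaching method → mid-term attendance → outcome, so adjusting for it blocks the indirect effect. For the total causal effect of teaching method, use the unadjusted pooled rates.
Pooled: the peer-tutoring programme 53.8% vs the self-study programme 67.0%; the self-study programme is higher overall.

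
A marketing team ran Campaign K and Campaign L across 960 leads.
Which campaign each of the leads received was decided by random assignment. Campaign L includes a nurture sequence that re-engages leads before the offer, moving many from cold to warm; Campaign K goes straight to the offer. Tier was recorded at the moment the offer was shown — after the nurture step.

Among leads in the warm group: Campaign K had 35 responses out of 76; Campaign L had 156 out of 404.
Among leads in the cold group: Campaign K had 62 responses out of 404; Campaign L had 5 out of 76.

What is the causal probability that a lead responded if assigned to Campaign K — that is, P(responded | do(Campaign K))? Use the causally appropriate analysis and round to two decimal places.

The stratified and pooled comparisons disagree (Campaign K wins within each engagement tier; Campaign L wins overall), so the answer turns on the causal role of engagement tier.
Engagement tier is recorded after the campaign and is itself shifted by it — it sits on the causal path from campaign to outcome. Conditioning on a mediator would strip out part of the effect we want; the pooled comparison gives the total causal effect.
So P(outcome | do(Campaign K)) is just the pooled rate for Campaign K: 97/480 = 0.202.

0.20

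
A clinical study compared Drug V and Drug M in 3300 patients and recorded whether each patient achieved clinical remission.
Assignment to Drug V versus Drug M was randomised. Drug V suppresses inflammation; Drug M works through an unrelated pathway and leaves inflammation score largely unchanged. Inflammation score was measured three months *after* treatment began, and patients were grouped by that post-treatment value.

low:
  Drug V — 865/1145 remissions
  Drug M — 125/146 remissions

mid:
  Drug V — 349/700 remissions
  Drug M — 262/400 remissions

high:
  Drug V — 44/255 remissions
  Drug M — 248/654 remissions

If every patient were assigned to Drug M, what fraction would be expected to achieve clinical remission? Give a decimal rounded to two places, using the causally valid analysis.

Drug M is higher inside every inflammation score stratum but Drug V is higher in aggregate. Whether to stratify depends on how inflammation score relates to the drug.
Because the drug influences inflammation score, inflammation score is a post-treatment mediator, not a confounder. Stratifying on it would bias the estimate; the causal effect is the crude pooled difference.
So P(outcome | do(Drug M)) is just the pooled rate for Drug M: 635/1200 = 0.529.

0.53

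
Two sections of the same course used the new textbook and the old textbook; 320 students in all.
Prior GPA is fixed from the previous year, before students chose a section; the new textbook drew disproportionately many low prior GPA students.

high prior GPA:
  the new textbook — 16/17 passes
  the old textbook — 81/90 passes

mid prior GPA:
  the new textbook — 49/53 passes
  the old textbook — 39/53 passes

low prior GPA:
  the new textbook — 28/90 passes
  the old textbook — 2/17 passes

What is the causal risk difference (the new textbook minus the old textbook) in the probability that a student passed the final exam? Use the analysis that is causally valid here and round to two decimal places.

+0.14

Within every prior GPA band level the new textbook has the higher rate, yet pooled the old textbook does — Simpson's reversal.
Prior GPA band is set before the teaching method has any effect — it is not caused by the teaching method — and it independently drives the outcome. That makes it a confounder, so the causal comparison is within prior GPA band levels.
Adjusting over the population distribution of prior GPA band: 0.334·(0.941−0.900) + 0.331·(0.925−0.736) + 0.334·(0.311−0.118) = +0.141.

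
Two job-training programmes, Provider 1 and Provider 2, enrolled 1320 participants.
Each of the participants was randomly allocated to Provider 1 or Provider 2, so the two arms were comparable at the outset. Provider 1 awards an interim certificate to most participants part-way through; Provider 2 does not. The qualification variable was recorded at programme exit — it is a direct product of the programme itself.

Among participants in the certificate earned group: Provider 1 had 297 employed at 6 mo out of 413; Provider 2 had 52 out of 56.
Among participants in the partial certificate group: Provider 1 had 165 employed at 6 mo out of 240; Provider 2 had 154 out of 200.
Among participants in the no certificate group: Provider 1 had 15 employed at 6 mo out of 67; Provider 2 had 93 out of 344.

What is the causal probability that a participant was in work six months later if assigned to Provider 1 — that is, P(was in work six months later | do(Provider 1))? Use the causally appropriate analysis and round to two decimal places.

The stratified and pooled comparisons disagree (Provider 2 wins within each qualification attained during the programme; Provider 1 wins overall), so the answer turns on the causal role of qualification attained during the programme.
Qualification attained during the programme here is a post-treatment variable shaped by the programme; conditioning on it would introduce bias rather than remove it. The overall comparison is the causal one.
So P(outcome | do(Provider 1)) is just the pooled rate for Provider 1: 477/720 = 0.662.

0.66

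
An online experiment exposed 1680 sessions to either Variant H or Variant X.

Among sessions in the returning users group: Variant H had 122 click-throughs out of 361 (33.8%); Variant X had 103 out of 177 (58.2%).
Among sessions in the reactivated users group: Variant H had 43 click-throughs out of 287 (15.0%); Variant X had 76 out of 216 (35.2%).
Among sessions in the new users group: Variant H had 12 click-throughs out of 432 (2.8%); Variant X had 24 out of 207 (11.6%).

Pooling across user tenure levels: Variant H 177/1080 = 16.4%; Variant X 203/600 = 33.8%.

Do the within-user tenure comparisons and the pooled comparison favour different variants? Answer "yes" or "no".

no

Within each user tenure level (returning users 33.8% vs 58.2%; reactivated users 15.0% vs 35.2%; new users 2.8% vs 11.6%), Variant X has the higher rate every time. Pooled: 16.4% vs 33.8% — Variant X has the higher rate overall. They agree.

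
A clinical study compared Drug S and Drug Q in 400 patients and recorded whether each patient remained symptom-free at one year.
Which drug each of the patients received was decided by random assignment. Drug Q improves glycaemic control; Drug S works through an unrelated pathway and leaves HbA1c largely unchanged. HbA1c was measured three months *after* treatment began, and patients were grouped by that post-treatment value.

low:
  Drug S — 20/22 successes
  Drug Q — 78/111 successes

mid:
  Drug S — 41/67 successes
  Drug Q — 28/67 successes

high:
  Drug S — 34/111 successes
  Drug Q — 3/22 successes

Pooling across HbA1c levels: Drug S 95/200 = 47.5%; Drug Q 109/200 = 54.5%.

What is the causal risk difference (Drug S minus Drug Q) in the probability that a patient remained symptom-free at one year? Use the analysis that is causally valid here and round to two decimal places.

Drug S is higher inside every HbA1c stratum but Drug Q is higher in aggregate. Whether to stratify depends on how HbA1c relates to the drug.
The distribution of HbA1c is itself part of what the drug does — it is an intermediate outcome. Holding it fixed would remove that part of the effect; the total effect is the pooled difference.
The causal difference is the pooled difference: 0.475 − 0.545 = -0.070.

-0.07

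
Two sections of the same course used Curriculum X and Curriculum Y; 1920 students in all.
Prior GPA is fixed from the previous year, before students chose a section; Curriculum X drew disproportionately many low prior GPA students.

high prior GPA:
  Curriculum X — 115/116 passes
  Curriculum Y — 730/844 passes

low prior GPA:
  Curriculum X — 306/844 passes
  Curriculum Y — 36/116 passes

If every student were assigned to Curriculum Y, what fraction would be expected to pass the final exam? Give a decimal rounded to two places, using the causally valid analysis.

Within every prior GPA band level Curriculum X has the higher rate, yet pooled Curriculum Y does — Simpson's reversal.
Since prior GPA band is a pre-existing factor (not a product of the teaching method) and it affects the outcome on its own, it is a confounder. The stratified rates, not the pooled rate, identify the causal effect.
Standardising Curriculum Y to the population prior GPA band mix: 0.500·730/844 + 0.500·36/116 = 0.588.

0.59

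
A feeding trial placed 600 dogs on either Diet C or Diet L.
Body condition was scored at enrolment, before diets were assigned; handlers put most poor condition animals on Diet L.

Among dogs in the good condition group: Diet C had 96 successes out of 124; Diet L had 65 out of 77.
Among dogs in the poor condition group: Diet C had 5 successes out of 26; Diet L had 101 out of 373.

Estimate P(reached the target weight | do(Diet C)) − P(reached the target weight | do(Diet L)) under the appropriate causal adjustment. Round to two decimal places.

-0.08

Starting body condition satisfies the back-door criterion: it is not a descendant of the diet, and it blocks the spurious path from diet to outcome. Adjusting for it (i.e., using the within-starting body condition rates) gives the causal effect.
Adjusting over the population distribution of starting body condition: 0.335·(0.774−0.844) + 0.665·(0.192−0.271) = -0.076.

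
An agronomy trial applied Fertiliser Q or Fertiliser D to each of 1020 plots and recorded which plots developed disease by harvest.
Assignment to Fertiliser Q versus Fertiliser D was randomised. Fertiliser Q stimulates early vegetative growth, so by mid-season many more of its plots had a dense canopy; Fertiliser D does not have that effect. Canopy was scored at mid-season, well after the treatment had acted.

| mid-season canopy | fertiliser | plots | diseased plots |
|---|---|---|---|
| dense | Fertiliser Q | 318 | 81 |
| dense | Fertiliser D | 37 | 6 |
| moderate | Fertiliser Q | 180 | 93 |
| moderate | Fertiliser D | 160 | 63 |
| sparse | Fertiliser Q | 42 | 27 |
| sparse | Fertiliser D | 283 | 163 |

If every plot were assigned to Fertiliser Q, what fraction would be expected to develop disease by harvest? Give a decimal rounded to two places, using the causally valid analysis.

0.37

Mid-season canopy lies on the pathway fertiliser → mid-season canopy → outcome, so adjusting for it blocks the indirect effect. For the total causal effect of fertiliser, use the unadjusted pooled rates.
So P(outcome | do(Fertiliser Q)) is just the pooled rate for Fertiliser Q: 201/540 = 0.372.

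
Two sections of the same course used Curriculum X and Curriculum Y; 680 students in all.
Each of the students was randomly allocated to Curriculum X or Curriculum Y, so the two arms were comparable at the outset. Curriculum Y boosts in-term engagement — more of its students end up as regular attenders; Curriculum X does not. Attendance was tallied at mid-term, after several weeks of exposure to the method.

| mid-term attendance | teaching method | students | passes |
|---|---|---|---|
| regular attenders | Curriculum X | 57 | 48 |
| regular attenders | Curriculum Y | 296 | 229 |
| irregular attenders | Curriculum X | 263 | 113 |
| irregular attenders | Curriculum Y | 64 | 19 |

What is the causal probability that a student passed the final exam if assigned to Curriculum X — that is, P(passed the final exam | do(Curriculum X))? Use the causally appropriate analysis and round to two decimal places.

0.50

The distribution of mid-term attendance is itself part of what the teaching method does — it is an intermediate outcome. Holding it fixed would remove that part of the effect; the total effect is the pooled difference.
So P(outcome | do(Curriculum X)) is just the pooled rate for Curriculum X: 161/320 = 0.503.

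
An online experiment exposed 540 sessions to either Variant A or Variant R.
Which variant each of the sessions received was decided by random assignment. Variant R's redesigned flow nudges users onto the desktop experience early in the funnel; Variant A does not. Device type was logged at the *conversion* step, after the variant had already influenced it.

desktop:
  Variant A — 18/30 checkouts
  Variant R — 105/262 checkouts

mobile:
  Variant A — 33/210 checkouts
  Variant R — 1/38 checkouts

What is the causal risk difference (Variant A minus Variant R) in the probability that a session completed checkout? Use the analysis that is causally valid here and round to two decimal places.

-0.14

Within every device type level Variant A has the higher rate, yet pooled Variant R does — Simpson's reversal.
Device type is downstream of the variant. One should not condition on a consequence of treatment, so the overall rates are the right comparison.
The causal difference is the pooled difference: 0.212 − 0.353 = -0.141.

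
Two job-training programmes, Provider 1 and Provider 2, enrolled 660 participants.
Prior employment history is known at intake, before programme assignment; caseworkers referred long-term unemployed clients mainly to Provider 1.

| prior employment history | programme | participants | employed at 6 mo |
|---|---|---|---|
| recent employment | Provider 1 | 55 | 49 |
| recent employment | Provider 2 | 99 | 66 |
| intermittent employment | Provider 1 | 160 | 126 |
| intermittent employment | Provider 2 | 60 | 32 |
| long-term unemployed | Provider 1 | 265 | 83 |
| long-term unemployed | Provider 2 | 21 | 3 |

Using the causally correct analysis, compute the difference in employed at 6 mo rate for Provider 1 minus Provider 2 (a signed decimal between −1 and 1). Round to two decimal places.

+0.21

Prior employment history differs across programmes for reasons unrelated to any effect of the programme itself, and it separately predicts the outcome — a classic confounder. We must compare within prior employment history levels.
Adjusting over the population distribution of prior employment history: 0.233·(0.891−0.667) + 0.333·(0.787−0.533) + 0.433·(0.313−0.143) = +0.211.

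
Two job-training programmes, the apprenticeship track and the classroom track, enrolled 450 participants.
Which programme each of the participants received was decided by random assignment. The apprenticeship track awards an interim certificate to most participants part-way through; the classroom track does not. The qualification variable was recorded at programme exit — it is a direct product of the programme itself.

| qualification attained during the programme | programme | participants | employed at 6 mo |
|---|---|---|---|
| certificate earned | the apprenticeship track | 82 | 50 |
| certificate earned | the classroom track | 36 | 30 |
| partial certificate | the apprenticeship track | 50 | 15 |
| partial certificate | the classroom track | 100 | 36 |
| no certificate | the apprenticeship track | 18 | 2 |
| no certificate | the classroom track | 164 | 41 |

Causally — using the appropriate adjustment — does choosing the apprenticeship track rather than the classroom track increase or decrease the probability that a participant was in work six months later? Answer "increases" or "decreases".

Because the programme influences qualification attained during the programme, qualification attained during the programme is a post-treatment mediator, not a confounder. Stratifying on it would bias the estimate; the causal effect is the crude pooled difference.
Pooled: the apprenticeship track 44.7% vs the classroom track 35.7%; the apprenticeship track is higher overall.

increases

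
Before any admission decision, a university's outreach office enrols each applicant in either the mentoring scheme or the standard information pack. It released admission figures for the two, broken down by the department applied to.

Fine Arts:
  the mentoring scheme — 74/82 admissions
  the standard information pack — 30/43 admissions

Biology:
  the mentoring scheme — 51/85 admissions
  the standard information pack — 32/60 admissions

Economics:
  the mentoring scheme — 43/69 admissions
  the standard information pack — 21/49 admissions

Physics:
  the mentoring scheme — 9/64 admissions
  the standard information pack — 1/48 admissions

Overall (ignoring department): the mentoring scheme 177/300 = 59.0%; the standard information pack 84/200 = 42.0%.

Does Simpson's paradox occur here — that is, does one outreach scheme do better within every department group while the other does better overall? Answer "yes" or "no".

Within each department level (Fine Arts 90.2% vs 69.8%; Biology 60.0% vs 53.3%; Economics 62.3% vs 42.9%; Physics 14.1% vs 2.1%), the mentoring scheme has the higher rate every time. Pooled: 59.0% vs 42.0% — the mentoring scheme has the higher rate overall. They agree.

no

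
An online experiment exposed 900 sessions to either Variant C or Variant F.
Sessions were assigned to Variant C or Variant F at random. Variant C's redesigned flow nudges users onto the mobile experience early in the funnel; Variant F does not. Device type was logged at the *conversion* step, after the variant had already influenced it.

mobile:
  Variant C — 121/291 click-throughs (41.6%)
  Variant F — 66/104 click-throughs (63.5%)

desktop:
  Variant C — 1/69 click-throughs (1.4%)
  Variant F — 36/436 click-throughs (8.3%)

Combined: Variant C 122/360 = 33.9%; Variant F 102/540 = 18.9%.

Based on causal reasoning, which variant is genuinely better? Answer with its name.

The device type-specific comparison favours Variant F throughout, but the pooled figures favour Variant C. The question is whether to condition on device type.
Stratifying would compare variants among sessions the variants themselves sorted into device type groups — a form of selection on an intermediate. The unconditioned pooled rates give the total causal effect.
Pooled: Variant C 33.9% vs Variant F 18.9%; Variant C is higher overall.

Variant C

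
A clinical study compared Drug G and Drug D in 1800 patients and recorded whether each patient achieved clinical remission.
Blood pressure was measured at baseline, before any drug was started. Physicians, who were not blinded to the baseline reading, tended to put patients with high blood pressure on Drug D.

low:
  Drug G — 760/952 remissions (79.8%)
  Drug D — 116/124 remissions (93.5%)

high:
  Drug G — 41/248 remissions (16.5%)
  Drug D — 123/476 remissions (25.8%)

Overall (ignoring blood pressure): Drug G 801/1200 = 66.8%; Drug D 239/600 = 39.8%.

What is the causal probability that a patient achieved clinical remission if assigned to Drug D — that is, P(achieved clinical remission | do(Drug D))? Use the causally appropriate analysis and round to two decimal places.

0.66

The stratified and pooled comparisons disagree (Drug D wins within each blood pressure; Drug G wins overall), so the answer turns on the causal role of blood pressure.
Since blood pressure is a pre-existing factor (not a product of the drug) and it affects the outcome on its own, it is a confounder. The stratified rates, not the pooled rate, identify the causal effect.
Standardising Drug D to the population blood pressure mix: 0.598·116/124 + 0.402·123/476 = 0.663.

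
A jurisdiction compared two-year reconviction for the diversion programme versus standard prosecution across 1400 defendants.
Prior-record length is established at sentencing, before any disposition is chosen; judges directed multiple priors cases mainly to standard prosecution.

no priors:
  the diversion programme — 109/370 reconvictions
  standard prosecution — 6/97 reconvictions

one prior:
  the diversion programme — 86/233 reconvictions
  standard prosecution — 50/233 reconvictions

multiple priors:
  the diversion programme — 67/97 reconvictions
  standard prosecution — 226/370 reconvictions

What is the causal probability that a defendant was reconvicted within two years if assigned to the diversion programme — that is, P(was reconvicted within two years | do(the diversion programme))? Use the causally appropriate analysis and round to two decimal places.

0.45

The imbalance in prior-record length arose from how defendants were allocated, not from anything the disposition did; and prior-record length independently affects the outcome. The pooled gap is confounded — condition on prior-record length.
Standardising the diversion programme to the population prior-record length mix: 0.334·109/370 + 0.333·86/233 + 0.334·67/97 = 0.452.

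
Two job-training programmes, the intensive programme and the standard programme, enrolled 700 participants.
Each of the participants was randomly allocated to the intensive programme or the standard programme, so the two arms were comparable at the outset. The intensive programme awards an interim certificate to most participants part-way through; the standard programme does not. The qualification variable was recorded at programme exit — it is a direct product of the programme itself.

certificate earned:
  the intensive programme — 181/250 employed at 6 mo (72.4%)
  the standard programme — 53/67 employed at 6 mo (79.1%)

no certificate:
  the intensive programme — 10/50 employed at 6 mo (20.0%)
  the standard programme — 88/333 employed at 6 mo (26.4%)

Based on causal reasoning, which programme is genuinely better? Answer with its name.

Within every qualification attained during the programme level the standard programme has the higher rate, yet pooled the intensive programme does — Simpson's reversal.
Qualification attained during the programme here is a post-treatment variable shaped by the programme; conditioning on it would introduce bias rather than remove it. The overall comparison is the causal one.
Pooled: the intensive programme 63.7% vs the standard programme 35.2%; the intensive programme is higher overall.

the intensive programme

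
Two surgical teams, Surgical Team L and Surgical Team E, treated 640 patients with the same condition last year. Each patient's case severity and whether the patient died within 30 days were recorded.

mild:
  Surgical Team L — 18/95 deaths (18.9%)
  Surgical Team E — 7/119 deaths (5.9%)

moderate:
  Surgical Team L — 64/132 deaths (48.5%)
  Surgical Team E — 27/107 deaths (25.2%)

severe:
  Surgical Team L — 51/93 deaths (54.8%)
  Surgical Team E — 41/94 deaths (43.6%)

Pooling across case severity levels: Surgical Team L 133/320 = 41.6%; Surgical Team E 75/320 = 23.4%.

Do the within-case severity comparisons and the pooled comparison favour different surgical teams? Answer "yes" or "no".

Within each case severity level (mild 18.9% vs 5.9%; moderate 48.5% vs 25.2%; severe 54.8% vs 43.6%), Surgical Team E has the lower rate every time. Pooled: 41.6% vs 23.4% — Surgical Team E has the lower rate overall. They agree.

no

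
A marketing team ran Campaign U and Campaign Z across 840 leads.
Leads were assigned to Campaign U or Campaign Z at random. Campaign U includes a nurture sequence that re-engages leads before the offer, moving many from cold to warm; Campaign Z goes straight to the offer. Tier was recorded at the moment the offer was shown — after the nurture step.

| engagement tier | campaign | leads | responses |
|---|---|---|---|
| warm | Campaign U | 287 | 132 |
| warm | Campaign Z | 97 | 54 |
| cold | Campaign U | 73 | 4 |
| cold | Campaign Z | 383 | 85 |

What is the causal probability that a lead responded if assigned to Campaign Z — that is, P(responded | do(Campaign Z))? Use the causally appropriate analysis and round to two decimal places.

0.29

Within every engagement tier level Campaign Z has the higher rate, yet pooled Campaign U does — Simpson's reversal.
Engagement tier lies on the pathway campaign → engagement tier → outcome, so adjusting for it blocks the indirect effect. For the total causal effect of campaign, use the unadjusted pooled rates.
So P(outcome | do(Campaign Z)) is just the pooled rate for Campaign Z: 139/480 = 0.290.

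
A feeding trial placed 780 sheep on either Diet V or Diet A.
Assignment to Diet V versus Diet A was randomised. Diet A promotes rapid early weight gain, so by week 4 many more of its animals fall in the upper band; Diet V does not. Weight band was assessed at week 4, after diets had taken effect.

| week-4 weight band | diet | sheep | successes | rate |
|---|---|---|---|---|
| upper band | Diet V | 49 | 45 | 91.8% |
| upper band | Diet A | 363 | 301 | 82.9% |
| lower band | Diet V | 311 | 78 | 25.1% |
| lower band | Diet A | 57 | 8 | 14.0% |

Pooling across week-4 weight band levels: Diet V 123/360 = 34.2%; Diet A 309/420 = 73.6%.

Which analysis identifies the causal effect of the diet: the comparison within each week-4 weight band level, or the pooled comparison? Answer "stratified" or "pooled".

pooled

The stratified and pooled comparisons disagree (Diet V wins within each week-4 weight band; Diet A wins overall), so the answer turns on the causal role of week-4 weight band.
Week-4 weight band is downstream of the diet. One should not condition on a consequence of treatment, so the overall rates are the right comparison.
Pooled: Diet V 34.2% vs Diet A 73.6%; Diet A is higher overall.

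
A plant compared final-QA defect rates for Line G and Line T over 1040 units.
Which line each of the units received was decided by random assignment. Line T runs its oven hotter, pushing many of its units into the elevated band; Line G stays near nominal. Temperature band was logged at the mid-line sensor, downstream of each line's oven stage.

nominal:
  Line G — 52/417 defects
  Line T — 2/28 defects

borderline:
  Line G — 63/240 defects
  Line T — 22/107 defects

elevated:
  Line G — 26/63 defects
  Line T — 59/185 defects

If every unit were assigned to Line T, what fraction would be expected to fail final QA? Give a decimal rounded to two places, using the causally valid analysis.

0.26

In-process temperature band is downstream of the line. One should not condition on a consequence of treatment, so the overall rates are the right comparison.
So P(outcome | do(Line T)) is just the pooled rate for Line T: 83/320 = 0.259.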